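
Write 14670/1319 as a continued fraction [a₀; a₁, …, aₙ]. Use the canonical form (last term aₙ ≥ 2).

[11; 8, 5, 5, 6]

14670 = 11*1319 + 161
1319 = 8*161 + 31
161 = 5*31 + 6
31 = 5*6 + 1
6 = 6*1 + 0  (stop)
So 14670/1319 = [11; 8, 5, 5, 6].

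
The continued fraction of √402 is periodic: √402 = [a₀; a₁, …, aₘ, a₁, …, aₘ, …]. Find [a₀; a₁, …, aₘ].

[20; 20, 40]

a₀ = ⌊√402⌋ = 20.
With m₀=0, d₀=1 and mₖ₊₁ = dₖaₖ − mₖ, dₖ₊₁ = (n − mₖ₊₁²)/dₖ, aₖ₊₁ = ⌊(a₀+mₖ₊₁)/dₖ₊₁⌋:
  k=1: m=20, d=2, a=20
  k=2: m=20, d=1, a=40
d=1 and a=2a₀=40 at k=2, so the next step gives (m, d) = (20, 2) again — its k=1 value — and the period has length 2.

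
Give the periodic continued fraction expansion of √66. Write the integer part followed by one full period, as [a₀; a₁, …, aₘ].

a₀ = ⌊√66⌋ = 8.
With m₀=0, d₀=1 and mₖ₊₁ = dₖaₖ − mₖ, dₖ₊₁ = (n − mₖ₊₁²)/dₖ, aₖ₊₁ = ⌊(a₀+mₖ₊₁)/dₖ₊₁⌋:
  k=1: m=8, d=2, a=8
  k=2: m=8, d=1, a=16
d=1 and a=2a₀=16 at k=2, so the next step gives (m, d) = (8, 2) again — its k=1 value — and the period has length 2.

[8; 8, 16]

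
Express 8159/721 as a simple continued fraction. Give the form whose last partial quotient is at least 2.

[11; 3, 6, 6, 6]

8159 = 11*721 + 228
721 = 3*228 + 37
228 = 6*37 + 6
37 = 6*6 + 1
6 = 6*1 + 0  (stop)
So 8159/721 = [11; 3, 6, 6, 6].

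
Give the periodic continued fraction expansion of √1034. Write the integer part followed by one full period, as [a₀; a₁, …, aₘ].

a₀ = ⌊√1034⌋ = 32.

[32; 6, 2, 2, 2, 6, 64]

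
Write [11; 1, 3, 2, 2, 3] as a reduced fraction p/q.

883/75

Fold from the inside: start with 3/1.
  2 + 1/3 = 7/3
  2 + 3/7 = 17/7
  3 + 7/17 = 58/17
  1 + 17/58 = 75/58
  11 + 58/75 = 883/75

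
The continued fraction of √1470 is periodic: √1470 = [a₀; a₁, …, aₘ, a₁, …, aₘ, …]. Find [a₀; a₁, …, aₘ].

[38; 2, 1, 14, 1, 2, 76]

a₀ = ⌊√1470⌋ = 38.
With m₀=0, d₀=1 and mₖ₊₁ = dₖaₖ − mₖ, dₖ₊₁ = (n − mₖ₊₁²)/dₖ, aₖ₊₁ = ⌊(a₀+mₖ₊₁)/dₖ₊₁⌋:
  k=1: m=38, d=26, a=2
  k=2: m=14, d=49, a=1
  k=3: m=35, d=5, a=14
  k=4: m=35, d=49, a=1
  k=5: m=14, d=26, a=2
  k=6: m=38, d=1, a=76
d=1 and a=2a₀=76 at k=6, so the next step gives (m, d) = (38, 26) again — its k=1 value — and the period has length 6.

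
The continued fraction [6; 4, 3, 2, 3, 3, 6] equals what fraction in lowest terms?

Fold from the inside: start with 6/1.
  3 + 1/6 = 19/6
  3 + 6/19 = 63/19
  2 + 19/63 = 145/63
  3 + 63/145 = 498/145
  4 + 145/498 = 2137/498
  6 + 498/2137 = 13320/2137

13320/2137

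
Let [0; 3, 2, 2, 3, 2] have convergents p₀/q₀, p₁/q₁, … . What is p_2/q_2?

2/7

Using pₖ = aₖpₖ₋₁ + pₖ₋₂, qₖ = aₖqₖ₋₁ + qₖ₋₂ (with p₋₁=1, p₋₂=0, q₋₁=0, q₋₂=1):
  k=0: a=0, p=0, q=1
  k=1: a=3, p=1, q=3
  k=2: a=2, p=2, q=7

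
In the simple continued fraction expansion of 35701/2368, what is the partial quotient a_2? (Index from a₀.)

12

35701 = 15·2368 + 181   →  a_0 = 15
2368 = 13·181 + 15   →  a_1 = 13
181 = 12·15 + 1   →  a_2 = 12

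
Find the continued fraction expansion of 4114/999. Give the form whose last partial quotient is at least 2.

4114 = 4×999 + 118
999 = 8×118 + 55
118 = 2×55 + 8
55 = 6×8 + 7
8 = 1×7 + 1
7 = 7×1 + 0  (stop)
So 4114/999 = [4; 8, 2, 6, 1, 7].

[4; 8, 2, 6, 1, 7]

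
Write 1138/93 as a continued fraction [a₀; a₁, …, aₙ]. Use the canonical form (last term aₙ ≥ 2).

1138 = 12·93 + 22
93 = 4·22 + 5
22 = 4·5 + 2
5 = 2·2 + 1
2 = 2·1 + 0  (stop)
So 1138/93 = [12; 4, 4, 2, 2].

[12; 4, 4, 2, 2]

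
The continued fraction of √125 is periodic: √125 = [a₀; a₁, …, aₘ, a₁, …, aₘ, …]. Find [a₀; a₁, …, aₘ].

a₀ = ⌊√125⌋ = 11.
With m₀=0, d₀=1 and mₖ₊₁ = dₖaₖ − mₖ, dₖ₊₁ = (n − mₖ₊₁²)/dₖ, aₖ₊₁ = ⌊(a₀+mₖ₊₁)/dₖ₊₁⌋:
  k=1: m=11, d=4, a=5
  k=2: m=9, d=11, a=1
  k=3: m=2, d=11, a=1
  k=4: m=9, d=4, a=5
  k=5: m=11, d=1, a=22
d=1 and a=2a₀=22 at k=5, so the next step gives (m, d) = (11, 4) again — its k=1 value — and the period has length 5.

[11; 5, 1, 1, 5, 22]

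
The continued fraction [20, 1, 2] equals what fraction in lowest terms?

62/3

Fold from the inside: start with 2/1.
  1 + 1/2 = 3/2
  20 + 2/3 = 62/3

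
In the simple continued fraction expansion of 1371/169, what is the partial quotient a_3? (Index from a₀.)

8

1371 = 8·169 + 19   →  a_0 = 8
169 = 8·19 + 17   →  a_1 = 8
19 = 1·17 + 2   →  a_2 = 1
17 = 8·2 + 1   →  a_3 = 8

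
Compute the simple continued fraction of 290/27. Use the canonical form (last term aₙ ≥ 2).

290 = 10×27 + 20
27 = 1×20 + 7
20 = 2×7 + 6
7 = 1×6 + 1
6 = 6×1 + 0  (stop)
So 290/27 = [10; 1, 2, 1, 6].

[10; 1, 2, 1, 6]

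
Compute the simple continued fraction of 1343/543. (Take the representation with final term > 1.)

1343 = 2*543 + 257
543 = 2*257 + 29
257 = 8*29 + 25
29 = 1*25 + 4
25 = 6*4 + 1
4 = 4*1 + 0  (stop)
So 1343/543 = [2; 2, 8, 1, 6, 4].

[2; 2, 8, 1, 6, 4]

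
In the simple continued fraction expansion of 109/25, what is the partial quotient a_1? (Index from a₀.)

109 = 4·25 + 9   →  a_0 = 4
25 = 2·9 + 7   →  a_1 = 2

2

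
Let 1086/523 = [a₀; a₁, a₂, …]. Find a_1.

1086 = 2·523 + 40   →  a_0 = 2
523 = 13·40 + 3   →  a_1 = 13

13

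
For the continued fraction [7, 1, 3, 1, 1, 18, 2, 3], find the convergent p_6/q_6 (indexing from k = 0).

2668/343

Using pₖ = aₖpₖ₋₁ + pₖ₋₂, qₖ = aₖqₖ₋₁ + qₖ₋₂ (with p₋₁=1, p₋₂=0, q₋₁=0, q₋₂=1):
  k=0: a=7, p=7, q=1
  k=1: a=1, p=8, q=1
  k=2: a=3, p=31, q=4
  k=3: a=1, p=39, q=5
  k=4: a=1, p=70, q=9
  k=5: a=18, p=1299, q=167
  k=6: a=2, p=2668, q=343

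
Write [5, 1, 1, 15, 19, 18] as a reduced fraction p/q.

Using pₖ = aₖpₖ₋₁ + pₖ₋₂ and qₖ = aₖqₖ₋₁ + qₖ₋₂:
  k=0: a=5, p=5, q=1
  k=1: a=1, p=6, q=1
  k=2: a=1, p=11, q=2
  k=3: a=15, p=171, q=31
  k=4: a=19, p=3260, q=591
  k=5: a=18, p=58851, q=10669

58851/10669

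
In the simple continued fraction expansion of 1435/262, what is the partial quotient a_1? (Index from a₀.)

1435 = 5·262 + 125   →  a_0 = 5
262 = 2·125 + 12   →  a_1 = 2

2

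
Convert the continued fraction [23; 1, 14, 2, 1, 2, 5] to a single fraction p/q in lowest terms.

15821/661

Fold from the inside: start with 5/1.
  2 + 1/5 = 11/5
  1 + 5/11 = 16/11
  2 + 11/16 = 43/16
  14 + 16/43 = 618/43
  1 + 43/618 = 661/618
  23 + 618/661 = 15821/661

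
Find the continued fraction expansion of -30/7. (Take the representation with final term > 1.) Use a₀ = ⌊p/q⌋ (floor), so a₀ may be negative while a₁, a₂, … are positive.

-30 = -5×7 + 5
7 = 1×5 + 2
5 = 2×2 + 1
2 = 2×1 + 0  (stop)
So -30/7 = [-5; 1, 2, 2].

[-5; 1, 2, 2]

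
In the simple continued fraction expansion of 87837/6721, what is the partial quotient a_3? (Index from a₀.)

87837 = 13·6721 + 464   →  a_0 = 13
6721 = 14·464 + 225   →  a_1 = 14
464 = 2·225 + 14   →  a_2 = 2
225 = 16·14 + 1   →  a_3 = 16

16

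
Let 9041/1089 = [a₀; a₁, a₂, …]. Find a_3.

9041 = 8·1089 + 329   →  a_0 = 8
1089 = 3·329 + 102   →  a_1 = 3
329 = 3·102 + 23   →  a_2 = 3
102 = 4·23 + 10   →  a_3 = 4

4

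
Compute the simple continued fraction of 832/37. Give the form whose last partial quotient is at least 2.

[22; 2, 18]

832 = 22×37 + 18
37 = 2×18 + 1
18 = 18×1 + 0  (stop)
So 832/37 = [22; 2, 18].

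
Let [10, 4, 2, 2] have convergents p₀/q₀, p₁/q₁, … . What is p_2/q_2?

Using pₖ = aₖpₖ₋₁ + pₖ₋₂, qₖ = aₖqₖ₋₁ + qₖ₋₂ (with p₋₁=1, p₋₂=0, q₋₁=0, q₋₂=1):
  k=0: a=10, p=10, q=1
  k=1: a=4, p=41, q=4
  k=2: a=2, p=92, q=9

92/9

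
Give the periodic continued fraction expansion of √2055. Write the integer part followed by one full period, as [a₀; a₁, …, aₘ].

a₀ = ⌊√2055⌋ = 45.
With m₀=0, d₀=1 and mₖ₊₁ = dₖaₖ − mₖ, dₖ₊₁ = (n − mₖ₊₁²)/dₖ, aₖ₊₁ = ⌊(a₀+mₖ₊₁)/dₖ₊₁⌋:
  k=1: m=45, d=30, a=3
  k=2: m=45, d=1, a=90
d=1 and a=2a₀=90 at k=2, so the next step gives (m, d) = (45, 30) again — its k=1 value — and the period has length 2.

[45; 3, 90]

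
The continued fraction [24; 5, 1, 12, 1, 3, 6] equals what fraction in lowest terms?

49280/2039

Using pₖ = aₖpₖ₋₁ + pₖ₋₂ and qₖ = aₖqₖ₋₁ + qₖ₋₂:
  k=0: a=24, p=24, q=1
  k=1: a=5, p=121, q=5
  k=2: a=1, p=145, q=6
  k=3: a=12, p=1861, q=77
  k=4: a=1, p=2006, q=83
  k=5: a=3, p=7879, q=326
  k=6: a=6, p=49280, q=2039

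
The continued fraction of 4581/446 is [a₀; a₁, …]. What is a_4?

5

4581 = 10·446 + 121   →  a_0 = 10
446 = 3·121 + 83   →  a_1 = 3
121 = 1·83 + 38   →  a_2 = 1
83 = 2·38 + 7   →  a_3 = 2
38 = 5·7 + 3   →  a_4 = 5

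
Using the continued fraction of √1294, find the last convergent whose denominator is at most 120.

1295/36

√1294 = [35; 1, 34, 1, 70, …] (period length 4).
Convergents:
  p_0/q_0 = 35/1
  p_1/q_1 = 36/1
  p_2/q_2 = 1259/35
  p_3/q_3 = 1295/36
  p_4/q_4 = 91909/2555
q_3 = 36 ≤ 120 < 2555 = q_4, so the answer is 1295/36.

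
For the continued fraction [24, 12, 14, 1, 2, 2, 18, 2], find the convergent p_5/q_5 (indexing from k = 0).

29935/1243

Using pₖ = aₖpₖ₋₁ + pₖ₋₂, qₖ = aₖqₖ₋₁ + qₖ₋₂ (with p₋₁=1, p₋₂=0, q₋₁=0, q₋₂=1):
  k=0: a=24, p=24, q=1
  k=1: a=12, p=289, q=12
  k=2: a=14, p=4070, q=169
  k=3: a=1, p=4359, q=181
  k=4: a=2, p=12788, q=531
  k=5: a=2, p=29935, q=1243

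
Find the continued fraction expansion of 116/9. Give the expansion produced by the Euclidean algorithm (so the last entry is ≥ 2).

[12; 1, 8]

116 = 12·9 + 8
9 = 1·8 + 1
8 = 8·1 + 0  (stop)
So 116/9 = [12; 1, 8].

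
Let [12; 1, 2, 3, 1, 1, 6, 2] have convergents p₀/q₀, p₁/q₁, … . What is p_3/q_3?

Using pₖ = aₖpₖ₋₁ + pₖ₋₂, qₖ = aₖqₖ₋₁ + qₖ₋₂ (with p₋₁=1, p₋₂=0, q₋₁=0, q₋₂=1):
  k=0: a=12, p=12, q=1
  k=1: a=1, p=13, q=1
  k=2: a=2, p=38, q=3
  k=3: a=3, p=127, q=10

127/10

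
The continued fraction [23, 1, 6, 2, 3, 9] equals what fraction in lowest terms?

11527/483

Fold from the inside: start with 9/1.
  3 + 1/9 = 28/9
  2 + 9/28 = 65/28
  6 + 28/65 = 418/65
  1 + 65/418 = 483/418
  23 + 418/483 = 11527/483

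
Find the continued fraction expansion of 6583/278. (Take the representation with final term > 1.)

[23; 1, 2, 8, 11]

6583 = 23*278 + 189
278 = 1*189 + 89
189 = 2*89 + 11
89 = 8*11 + 1
11 = 11*1 + 0  (stop)
So 6583/278 = [23; 1, 2, 8, 11].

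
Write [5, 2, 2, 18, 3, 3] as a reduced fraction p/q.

Using pₖ = aₖpₖ₋₁ + pₖ₋₂ and qₖ = aₖqₖ₋₁ + qₖ₋₂:
  k=0: a=5, p=5, q=1
  k=1: a=2, p=11, q=2
  k=2: a=2, p=27, q=5
  k=3: a=18, p=497, q=92
  k=4: a=3, p=1518, q=281
  k=5: a=3, p=5051, q=935

5051/935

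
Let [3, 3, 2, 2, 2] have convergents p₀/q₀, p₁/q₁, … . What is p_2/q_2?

Using pₖ = aₖpₖ₋₁ + pₖ₋₂, qₖ = aₖqₖ₋₁ + qₖ₋₂ (with p₋₁=1, p₋₂=0, q₋₁=0, q₋₂=1):
  k=0: a=3, p=3, q=1
  k=1: a=3, p=10, q=3
  k=2: a=2, p=23, q=7

23/7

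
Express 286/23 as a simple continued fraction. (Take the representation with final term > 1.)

286 = 12×23 + 10
23 = 2×10 + 3
10 = 3×3 + 1
3 = 3×1 + 0  (stop)
So 286/23 = [12; 2, 3, 3].

[12; 2, 3, 3]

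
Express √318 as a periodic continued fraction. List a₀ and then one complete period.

a₀ = ⌊√318⌋ = 17.
With m₀=0, d₀=1 and mₖ₊₁ = dₖaₖ − mₖ, dₖ₊₁ = (n − mₖ₊₁²)/dₖ, aₖ₊₁ = ⌊(a₀+mₖ₊₁)/dₖ₊₁⌋:
  k=1: m=17, d=29, a=1
  k=2: m=12, d=6, a=4
  k=3: m=12, d=29, a=1
  k=4: m=17, d=1, a=34
d=1 and a=2a₀=34 at k=4, so the next step gives (m, d) = (17, 29) again — its k=1 value — and the period has length 4.

[17; 1, 4, 1, 34]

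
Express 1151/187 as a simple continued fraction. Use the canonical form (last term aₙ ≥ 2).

1151 = 6·187 + 29
187 = 6·29 + 13
29 = 2·13 + 3
13 = 4·3 + 1
3 = 3·1 + 0  (stop)
So 1151/187 = [6; 6, 2, 4, 3].

[6; 6, 2, 4, 3]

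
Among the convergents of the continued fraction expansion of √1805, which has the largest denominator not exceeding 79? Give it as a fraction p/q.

2889/68

√1805 = [42; 2, 16, 2, 84, …] (period length 4).
Convergents:
  p_0/q_0 = 42/1
  p_1/q_1 = 85/2
  p_2/q_2 = 1402/33
  p_3/q_3 = 2889/68
  p_4/q_4 = 244078/5745
q_3 = 68 ≤ 79 < 5745 = q_4, so the answer is 2889/68.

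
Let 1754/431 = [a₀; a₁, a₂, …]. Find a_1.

1754 = 4·431 + 30   →  a_0 = 4
431 = 14·30 + 11   →  a_1 = 14

14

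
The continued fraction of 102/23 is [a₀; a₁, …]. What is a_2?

102 = 4·23 + 10   →  a_0 = 4
23 = 2·10 + 3   →  a_1 = 2
10 = 3·3 + 1   →  a_2 = 3

3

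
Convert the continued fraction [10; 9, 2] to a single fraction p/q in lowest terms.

192/19

Using pₖ = aₖpₖ₋₁ + pₖ₋₂ and qₖ = aₖqₖ₋₁ + qₖ₋₂:
  k=0: a=10, p=10, q=1
  k=1: a=9, p=91, q=9
  k=2: a=2, p=192, q=19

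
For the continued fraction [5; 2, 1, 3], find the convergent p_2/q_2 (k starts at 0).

16/3

Using pₖ = aₖpₖ₋₁ + pₖ₋₂, qₖ = aₖqₖ₋₁ + qₖ₋₂ (with p₋₁=1, p₋₂=0, q₋₁=0, q₋₂=1):
  k=0: a=5, p=5, q=1
  k=1: a=2, p=11, q=2
  k=2: a=1, p=16, q=3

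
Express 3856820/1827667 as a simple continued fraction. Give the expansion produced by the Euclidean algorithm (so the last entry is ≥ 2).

[2; 9, 14, 10, 3, 18, 8, 3]

3856820 = 2×1827667 + 201486
1827667 = 9×201486 + 14293
201486 = 14×14293 + 1384
14293 = 10×1384 + 453
1384 = 3×453 + 25
453 = 18×25 + 3
25 = 8×3 + 1
3 = 3×1 + 0  (stop)
So 3856820/1827667 = [2; 9, 14, 10, 3, 18, 8, 3].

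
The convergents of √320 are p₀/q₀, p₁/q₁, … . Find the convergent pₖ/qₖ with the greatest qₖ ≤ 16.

161/9

√320 = [17; 1, 7, 1, 34, …] (period length 4).
Convergents:
  p_0/q_0 = 17/1
  p_1/q_1 = 18/1
  p_2/q_2 = 143/8
  p_3/q_3 = 161/9
  p_4/q_4 = 5617/314
q_3 = 9 ≤ 16 < 314 = q_4, so the answer is 161/9.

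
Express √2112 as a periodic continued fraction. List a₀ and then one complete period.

[45; 1, 21, 1, 90]

a₀ = ⌊√2112⌋ = 45.
With m₀=0, d₀=1 and mₖ₊₁ = dₖaₖ − mₖ, dₖ₊₁ = (n − mₖ₊₁²)/dₖ, aₖ₊₁ = ⌊(a₀+mₖ₊₁)/dₖ₊₁⌋:
  k=1: m=45, d=87, a=1
  k=2: m=42, d=4, a=21
  k=3: m=42, d=87, a=1
  k=4: m=45, d=1, a=90
d=1 and a=2a₀=90 at k=4, so the next step gives (m, d) = (45, 87) again — its k=1 value — and the period has length 4.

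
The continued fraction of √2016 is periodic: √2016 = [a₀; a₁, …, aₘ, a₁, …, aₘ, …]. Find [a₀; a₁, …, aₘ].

[44; 1, 8, 1, 88]

a₀ = ⌊√2016⌋ = 44.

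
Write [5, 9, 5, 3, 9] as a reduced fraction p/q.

Fold from the inside: start with 9/1.
  3 + 1/9 = 28/9
  5 + 9/28 = 149/28
  9 + 28/149 = 1369/149
  5 + 149/1369 = 6994/1369

6994/1369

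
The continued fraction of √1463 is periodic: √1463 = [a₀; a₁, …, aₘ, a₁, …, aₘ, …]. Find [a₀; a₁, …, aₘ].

[38; 4, 76]

a₀ = ⌊√1463⌋ = 38.
With m₀=0, d₀=1 and mₖ₊₁ = dₖaₖ − mₖ, dₖ₊₁ = (n − mₖ₊₁²)/dₖ, aₖ₊₁ = ⌊(a₀+mₖ₊₁)/dₖ₊₁⌋:
  k=1: m=38, d=19, a=4
  k=2: m=38, d=1, a=76
d=1 and a=2a₀=76 at k=2, so the next step gives (m, d) = (38, 19) again — its k=1 value — and the period has length 2.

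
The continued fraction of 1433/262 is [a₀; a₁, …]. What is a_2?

1433 = 5·262 + 123   →  a_0 = 5
262 = 2·123 + 16   →  a_1 = 2
123 = 7·16 + 11   →  a_2 = 7

7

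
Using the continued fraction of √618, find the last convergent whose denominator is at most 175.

1417/57

√618 = [24; 1, 6, 8, 6, 1, 48, …] (period length 6).
Convergents:
  p_0/q_0 = 24/1
  p_1/q_1 = 25/1
  p_2/q_2 = 174/7
  p_3/q_3 = 1417/57
  p_4/q_4 = 8676/349
q_3 = 57 ≤ 175 < 349 = q_4, so the answer is 1417/57.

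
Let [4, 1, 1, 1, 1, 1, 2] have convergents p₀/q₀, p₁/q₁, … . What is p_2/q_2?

9/2

Using pₖ = aₖpₖ₋₁ + pₖ₋₂, qₖ = aₖqₖ₋₁ + qₖ₋₂ (with p₋₁=1, p₋₂=0, q₋₁=0, q₋₂=1):
  k=0: a=4, p=4, q=1
  k=1: a=1, p=5, q=1
  k=2: a=1, p=9, q=2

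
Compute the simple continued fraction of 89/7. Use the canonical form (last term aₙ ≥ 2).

89 = 12*7 + 5
7 = 1*5 + 2
5 = 2*2 + 1
2 = 2*1 + 0  (stop)
So 89/7 = [12; 1, 2, 2].

[12; 1, 2, 2]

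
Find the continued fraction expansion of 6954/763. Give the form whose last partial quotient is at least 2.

[9; 8, 1, 3, 2, 1, 6]

6954 = 9×763 + 87
763 = 8×87 + 67
87 = 1×67 + 20
67 = 3×20 + 7
20 = 2×7 + 6
7 = 1×6 + 1
6 = 6×1 + 0  (stop)
So 6954/763 = [9; 8, 1, 3, 2, 1, 6].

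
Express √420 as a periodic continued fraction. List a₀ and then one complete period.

[20; 2, 40]

a₀ = ⌊√420⌋ = 20.
With m₀=0, d₀=1 and mₖ₊₁ = dₖaₖ − mₖ, dₖ₊₁ = (n − mₖ₊₁²)/dₖ, aₖ₊₁ = ⌊(a₀+mₖ₊₁)/dₖ₊₁⌋:
  k=1: m=20, d=20, a=2
  k=2: m=20, d=1, a=40
d=1 and a=2a₀=40 at k=2, so the next step gives (m, d) = (20, 20) again — its k=1 value — and the period has length 2.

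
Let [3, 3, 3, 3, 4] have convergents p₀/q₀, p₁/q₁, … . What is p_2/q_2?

Using pₖ = aₖpₖ₋₁ + pₖ₋₂, qₖ = aₖqₖ₋₁ + qₖ₋₂ (with p₋₁=1, p₋₂=0, q₋₁=0, q₋₂=1):
  k=0: a=3, p=3, q=1
  k=1: a=3, p=10, q=3
  k=2: a=3, p=33, q=10

33/10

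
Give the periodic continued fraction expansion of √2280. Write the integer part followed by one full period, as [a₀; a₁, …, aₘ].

a₀ = ⌊√2280⌋ = 47.
With m₀=0, d₀=1 and mₖ₊₁ = dₖaₖ − mₖ, dₖ₊₁ = (n − mₖ₊₁²)/dₖ, aₖ₊₁ = ⌊(a₀+mₖ₊₁)/dₖ₊₁⌋:
  k=1: m=47, d=71, a=1
  k=2: m=24, d=24, a=2
  k=3: m=24, d=71, a=1
  k=4: m=47, d=1, a=94
d=1 and a=2a₀=94 at k=4, so the next step gives (m, d) = (47, 71) again — its k=1 value — and the period has length 4.

[47; 1, 2, 1, 94]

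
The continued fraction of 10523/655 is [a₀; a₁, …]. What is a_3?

3

10523 = 16·655 + 43   →  a_0 = 16
655 = 15·43 + 10   →  a_1 = 15
43 = 4·10 + 3   →  a_2 = 4
10 = 3·3 + 1   →  a_3 = 3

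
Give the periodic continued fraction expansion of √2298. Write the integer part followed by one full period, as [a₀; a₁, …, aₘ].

a₀ = ⌊√2298⌋ = 47.
With m₀=0, d₀=1 and mₖ₊₁ = dₖaₖ − mₖ, dₖ₊₁ = (n − mₖ₊₁²)/dₖ, aₖ₊₁ = ⌊(a₀+mₖ₊₁)/dₖ₊₁⌋:
  k=1: m=47, d=89, a=1
  k=2: m=42, d=6, a=14
  k=3: m=42, d=89, a=1
  k=4: m=47, d=1, a=94
d=1 and a=2a₀=94 at k=4, so the next step gives (m, d) = (47, 89) again — its k=1 value — and the period has length 4.

[47; 1, 14, 1, 94]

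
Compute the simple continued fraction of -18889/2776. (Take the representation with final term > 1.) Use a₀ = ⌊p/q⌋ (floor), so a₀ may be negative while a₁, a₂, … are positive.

-18889 = -7·2776 + 543
2776 = 5·543 + 61
543 = 8·61 + 55
61 = 1·55 + 6
55 = 9·6 + 1
6 = 6·1 + 0  (stop)
So -18889/2776 = [-7; 5, 8, 1, 9, 6].

[-7; 5, 8, 1, 9, 6]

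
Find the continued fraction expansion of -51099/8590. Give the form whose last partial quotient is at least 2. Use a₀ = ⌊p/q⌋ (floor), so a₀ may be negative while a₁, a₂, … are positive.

[-6; 19, 2, 11, 9, 2]

-51099 = -6×8590 + 441
8590 = 19×441 + 211
441 = 2×211 + 19
211 = 11×19 + 2
19 = 9×2 + 1
2 = 2×1 + 0  (stop)
So -51099/8590 = [-6; 19, 2, 11, 9, 2].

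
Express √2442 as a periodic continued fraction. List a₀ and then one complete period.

[49; 2, 2, 2, 98]

a₀ = ⌊√2442⌋ = 49.
With m₀=0, d₀=1 and mₖ₊₁ = dₖaₖ − mₖ, dₖ₊₁ = (n − mₖ₊₁²)/dₖ, aₖ₊₁ = ⌊(a₀+mₖ₊₁)/dₖ₊₁⌋:
  k=1: m=49, d=41, a=2
  k=2: m=33, d=33, a=2
  k=3: m=33, d=41, a=2
  k=4: m=49, d=1, a=98
d=1 and a=2a₀=98 at k=4, so the next step gives (m, d) = (49, 41) again — its k=1 value — and the period has length 4.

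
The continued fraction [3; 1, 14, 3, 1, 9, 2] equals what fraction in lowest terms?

Using pₖ = aₖpₖ₋₁ + pₖ₋₂ and qₖ = aₖqₖ₋₁ + qₖ₋₂:
  k=0: a=3, p=3, q=1
  k=1: a=1, p=4, q=1
  k=2: a=14, p=59, q=15
  k=3: a=3, p=181, q=46
  k=4: a=1, p=240, q=61
  k=5: a=9, p=2341, q=595
  k=6: a=2, p=4922, q=1251

4922/1251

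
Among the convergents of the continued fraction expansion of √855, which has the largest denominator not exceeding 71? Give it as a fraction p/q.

731/25

√855 = [29; 4, 6, 4, 58, …] (period length 4).
Convergents:
  p_0/q_0 = 29/1
  p_1/q_1 = 117/4
  p_2/q_2 = 731/25
  p_3/q_3 = 3041/104
q_2 = 25 ≤ 71 < 104 = q_3, so the answer is 731/25.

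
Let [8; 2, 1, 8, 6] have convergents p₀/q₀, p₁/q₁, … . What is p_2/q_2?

Using pₖ = aₖpₖ₋₁ + pₖ₋₂, qₖ = aₖqₖ₋₁ + qₖ₋₂ (with p₋₁=1, p₋₂=0, q₋₁=0, q₋₂=1):
  k=0: a=8, p=8, q=1
  k=1: a=2, p=17, q=2
  k=2: a=1, p=25, q=3

25/3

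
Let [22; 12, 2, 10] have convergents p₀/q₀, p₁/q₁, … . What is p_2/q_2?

552/25

Using pₖ = aₖpₖ₋₁ + pₖ₋₂, qₖ = aₖqₖ₋₁ + qₖ₋₂ (with p₋₁=1, p₋₂=0, q₋₁=0, q₋₂=1):
  k=0: a=22, p=22, q=1
  k=1: a=12, p=265, q=12
  k=2: a=2, p=552, q=25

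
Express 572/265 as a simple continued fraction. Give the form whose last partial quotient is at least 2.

572 = 2×265 + 42
265 = 6×42 + 13
42 = 3×13 + 3
13 = 4×3 + 1
3 = 3×1 + 0  (stop)
So 572/265 = [2; 6, 3, 4, 3].

[2; 6, 3, 4, 3]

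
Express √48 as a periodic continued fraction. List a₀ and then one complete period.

a₀ = ⌊√48⌋ = 6.
With m₀=0, d₀=1 and mₖ₊₁ = dₖaₖ − mₖ, dₖ₊₁ = (n − mₖ₊₁²)/dₖ, aₖ₊₁ = ⌊(a₀+mₖ₊₁)/dₖ₊₁⌋:
  k=1: m=6, d=12, a=1
  k=2: m=6, d=1, a=12
d=1 and a=2a₀=12 at k=2, so the next step gives (m, d) = (6, 12) again — its k=1 value — and the period has length 2.

[6; 1, 12]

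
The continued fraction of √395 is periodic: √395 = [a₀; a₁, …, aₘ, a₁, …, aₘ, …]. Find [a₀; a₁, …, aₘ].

[19; 1, 6, 1, 38]

a₀ = ⌊√395⌋ = 19.
With m₀=0, d₀=1 and mₖ₊₁ = dₖaₖ − mₖ, dₖ₊₁ = (n − mₖ₊₁²)/dₖ, aₖ₊₁ = ⌊(a₀+mₖ₊₁)/dₖ₊₁⌋:
  k=1: m=19, d=34, a=1
  k=2: m=15, d=5, a=6
  k=3: m=15, d=34, a=1
  k=4: m=19, d=1, a=38
d=1 and a=2a₀=38 at k=4, so the next step gives (m, d) = (19, 34) again — its k=1 value — and the period has length 4.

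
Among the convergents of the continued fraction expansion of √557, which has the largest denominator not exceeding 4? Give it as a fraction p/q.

√557 = [23; 1, 1, 1, 1, 46, …] (period length 5).
Convergents:
  p_0/q_0 = 23/1
  p_1/q_1 = 24/1
  p_2/q_2 = 47/2
  p_3/q_3 = 71/3
  p_4/q_4 = 118/5
q_3 = 3 ≤ 4 < 5 = q_4, so the answer is 71/3.

71/3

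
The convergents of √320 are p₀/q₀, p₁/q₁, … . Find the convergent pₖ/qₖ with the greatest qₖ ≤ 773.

√320 = [17; 1, 7, 1, 34, …] (period length 4).
Convergents:
  p_0/q_0 = 17/1
  p_1/q_1 = 18/1
  p_2/q_2 = 143/8
  p_3/q_3 = 161/9
  p_4/q_4 = 5617/314
  p_5/q_5 = 5778/323
  p_6/q_6 = 46063/2575
q_5 = 323 ≤ 773 < 2575 = q_6, so the answer is 5778/323.

5778/323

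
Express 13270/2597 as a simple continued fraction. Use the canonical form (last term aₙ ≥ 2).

[5; 9, 8, 1, 9, 1, 2]

13270 = 5·2597 + 285
2597 = 9·285 + 32
285 = 8·32 + 29
32 = 1·29 + 3
29 = 9·3 + 2
3 = 1·2 + 1
2 = 2·1 + 0  (stop)
So 13270/2597 = [5; 9, 8, 1, 9, 1, 2].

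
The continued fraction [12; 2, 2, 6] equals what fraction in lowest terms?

Using pₖ = aₖpₖ₋₁ + pₖ₋₂ and qₖ = aₖqₖ₋₁ + qₖ₋₂:
  k=0: a=12, p=12, q=1
  k=1: a=2, p=25, q=2
  k=2: a=2, p=62, q=5
  k=3: a=6, p=397, q=32

397/32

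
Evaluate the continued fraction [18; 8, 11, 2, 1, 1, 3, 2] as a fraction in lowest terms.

68453/3777

Fold from the inside: start with 2/1.
  3 + 1/2 = 7/2
  1 + 2/7 = 9/7
  1 + 7/9 = 16/9
  2 + 9/16 = 41/16
  11 + 16/41 = 467/41
  8 + 41/467 = 3777/467
  18 + 467/3777 = 68453/3777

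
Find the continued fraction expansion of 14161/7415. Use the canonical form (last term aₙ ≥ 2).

14161 = 1*7415 + 6746
7415 = 1*6746 + 669
6746 = 10*669 + 56
669 = 11*56 + 53
56 = 1*53 + 3
53 = 17*3 + 2
3 = 1*2 + 1
2 = 2*1 + 0  (stop)
So 14161/7415 = [1; 1, 10, 11, 1, 17, 1, 2].

[1; 1, 10, 11, 1, 17, 1, 2]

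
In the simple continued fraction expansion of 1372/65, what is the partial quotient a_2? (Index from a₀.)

1372 = 21·65 + 7   →  a_0 = 21
65 = 9·7 + 2   →  a_1 = 9
7 = 3·2 + 1   →  a_2 = 3

3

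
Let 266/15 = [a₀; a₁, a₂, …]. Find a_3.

266 = 17·15 + 11   →  a_0 = 17
15 = 1·11 + 4   →  a_1 = 1
11 = 2·4 + 3   →  a_2 = 2
4 = 1·3 + 1   →  a_3 = 1

1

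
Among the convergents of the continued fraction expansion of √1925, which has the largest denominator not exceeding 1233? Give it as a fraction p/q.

√1925 = [43; 1, 6, 1, 86, …] (period length 4).
Convergents:
  p_0/q_0 = 43/1
  p_1/q_1 = 44/1
  p_2/q_2 = 307/7
  p_3/q_3 = 351/8
  p_4/q_4 = 30493/695
  p_5/q_5 = 30844/703
  p_6/q_6 = 215557/4913
q_5 = 703 ≤ 1233 < 4913 = q_6, so the answer is 30844/703.

30844/703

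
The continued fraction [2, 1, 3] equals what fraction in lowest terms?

Fold from the inside: start with 3/1.
  1 + 1/3 = 4/3
  2 + 3/4 = 11/4

11/4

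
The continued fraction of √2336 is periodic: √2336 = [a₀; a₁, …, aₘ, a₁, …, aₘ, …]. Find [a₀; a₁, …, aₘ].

[48; 3, 96]

a₀ = ⌊√2336⌋ = 48.
With m₀=0, d₀=1 and mₖ₊₁ = dₖaₖ − mₖ, dₖ₊₁ = (n − mₖ₊₁²)/dₖ, aₖ₊₁ = ⌊(a₀+mₖ₊₁)/dₖ₊₁⌋:
  k=1: m=48, d=32, a=3
  k=2: m=48, d=1, a=96
d=1 and a=2a₀=96 at k=2, so the next step gives (m, d) = (48, 32) again — its k=1 value — and the period has length 2.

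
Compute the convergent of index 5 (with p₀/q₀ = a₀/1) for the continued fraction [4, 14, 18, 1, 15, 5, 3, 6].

87762/21557

Using pₖ = aₖpₖ₋₁ + pₖ₋₂, qₖ = aₖqₖ₋₁ + qₖ₋₂ (with p₋₁=1, p₋₂=0, q₋₁=0, q₋₂=1):
  k=0: a=4, p=4, q=1
  k=1: a=14, p=57, q=14
  k=2: a=18, p=1030, q=253
  k=3: a=1, p=1087, q=267
  k=4: a=15, p=17335, q=4258
  k=5: a=5, p=87762, q=21557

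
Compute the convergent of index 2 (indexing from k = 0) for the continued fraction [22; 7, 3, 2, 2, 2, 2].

Using pₖ = aₖpₖ₋₁ + pₖ₋₂, qₖ = aₖqₖ₋₁ + qₖ₋₂ (with p₋₁=1, p₋₂=0, q₋₁=0, q₋₂=1):
  k=0: a=22, p=22, q=1
  k=1: a=7, p=155, q=7
  k=2: a=3, p=487, q=22

487/22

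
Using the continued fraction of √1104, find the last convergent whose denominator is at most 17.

299/9

√1104 = [33; 4, 2, 2, 2, 4, 66, …] (period length 6).
Convergents:
  p_0/q_0 = 33/1
  p_1/q_1 = 133/4
  p_2/q_2 = 299/9
  p_3/q_3 = 731/22
q_2 = 9 ≤ 17 < 22 = q_3, so the answer is 299/9.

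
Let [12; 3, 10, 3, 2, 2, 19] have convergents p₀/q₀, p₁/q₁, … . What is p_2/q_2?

Using pₖ = aₖpₖ₋₁ + pₖ₋₂, qₖ = aₖqₖ₋₁ + qₖ₋₂ (with p₋₁=1, p₋₂=0, q₋₁=0, q₋₂=1):
  k=0: a=12, p=12, q=1
  k=1: a=3, p=37, q=3
  k=2: a=10, p=382, q=31

382/31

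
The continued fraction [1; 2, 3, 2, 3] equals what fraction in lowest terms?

79/55

Using pₖ = aₖpₖ₋₁ + pₖ₋₂ and qₖ = aₖqₖ₋₁ + qₖ₋₂:
  k=0: a=1, p=1, q=1
  k=1: a=2, p=3, q=2
  k=2: a=3, p=10, q=7
  k=3: a=2, p=23, q=16
  k=4: a=3, p=79, q=55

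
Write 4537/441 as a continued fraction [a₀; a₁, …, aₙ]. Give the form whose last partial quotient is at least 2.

4537 = 10·441 + 127
441 = 3·127 + 60
127 = 2·60 + 7
60 = 8·7 + 4
7 = 1·4 + 3
4 = 1·3 + 1
3 = 3·1 + 0  (stop)
So 4537/441 = [10; 3, 2, 8, 1, 1, 3].

[10; 3, 2, 8, 1, 1, 3]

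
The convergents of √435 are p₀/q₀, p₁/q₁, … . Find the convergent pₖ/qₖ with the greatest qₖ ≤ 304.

6111/293

√435 = [20; 1, 5, 1, 40, …] (period length 4).
Convergents:
  p_0/q_0 = 20/1
  p_1/q_1 = 21/1
  p_2/q_2 = 125/6
  p_3/q_3 = 146/7
  p_4/q_4 = 5965/286
  p_5/q_5 = 6111/293
  p_6/q_6 = 36520/1751
q_5 = 293 ≤ 304 < 1751 = q_6, so the answer is 6111/293.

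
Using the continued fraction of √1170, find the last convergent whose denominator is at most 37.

1163/34

√1170 = [34; 4, 1, 6, 1, 4, 68, …] (period length 6).
Convergents:
  p_0/q_0 = 34/1
  p_1/q_1 = 137/4
  p_2/q_2 = 171/5
  p_3/q_3 = 1163/34
  p_4/q_4 = 1334/39
q_3 = 34 ≤ 37 < 39 = q_4, so the answer is 1163/34.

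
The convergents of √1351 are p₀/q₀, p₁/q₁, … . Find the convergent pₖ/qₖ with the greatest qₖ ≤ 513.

6175/168

√1351 = [36; 1, 3, 10, 3, 1, 72, …] (period length 6).
Convergents:
  p_0/q_0 = 36/1
  p_1/q_1 = 37/1
  p_2/q_2 = 147/4
  p_3/q_3 = 1507/41
  p_4/q_4 = 4668/127
  p_5/q_5 = 6175/168
  p_6/q_6 = 449268/12223
q_5 = 168 ≤ 513 < 12223 = q_6, so the answer is 6175/168.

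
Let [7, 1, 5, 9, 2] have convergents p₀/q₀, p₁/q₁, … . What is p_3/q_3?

431/55

Using pₖ = aₖpₖ₋₁ + pₖ₋₂, qₖ = aₖqₖ₋₁ + qₖ₋₂ (with p₋₁=1, p₋₂=0, q₋₁=0, q₋₂=1):
  k=0: a=7, p=7, q=1
  k=1: a=1, p=8, q=1
  k=2: a=5, p=47, q=6
  k=3: a=9, p=431, q=55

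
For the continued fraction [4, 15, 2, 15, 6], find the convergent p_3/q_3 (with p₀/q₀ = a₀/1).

Using pₖ = aₖpₖ₋₁ + pₖ₋₂, qₖ = aₖqₖ₋₁ + qₖ₋₂ (with p₋₁=1, p₋₂=0, q₋₁=0, q₋₂=1):
  k=0: a=4, p=4, q=1
  k=1: a=15, p=61, q=15
  k=2: a=2, p=126, q=31
  k=3: a=15, p=1951, q=480

1951/480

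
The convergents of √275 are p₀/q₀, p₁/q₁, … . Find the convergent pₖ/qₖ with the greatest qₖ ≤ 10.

116/7

√275 = [16; 1, 1, 2, 1, 1, 32, …] (period length 6).
Convergents:
  p_0/q_0 = 16/1
  p_1/q_1 = 17/1
  p_2/q_2 = 33/2
  p_3/q_3 = 83/5
  p_4/q_4 = 116/7
  p_5/q_5 = 199/12
q_4 = 7 ≤ 10 < 12 = q_5, so the answer is 116/7.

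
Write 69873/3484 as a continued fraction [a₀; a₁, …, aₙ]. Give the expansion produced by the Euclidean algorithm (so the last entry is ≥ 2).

[20; 18, 19, 3, 3]

69873 = 20*3484 + 193
3484 = 18*193 + 10
193 = 19*10 + 3
10 = 3*3 + 1
3 = 3*1 + 0  (stop)
So 69873/3484 = [20; 18, 19, 3, 3].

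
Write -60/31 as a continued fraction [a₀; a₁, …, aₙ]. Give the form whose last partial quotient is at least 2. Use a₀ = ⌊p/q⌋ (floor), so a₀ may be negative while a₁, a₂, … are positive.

[-2; 15, 2]

-60 = -2*31 + 2
31 = 15*2 + 1
2 = 2*1 + 0  (stop)
So -60/31 = [-2; 15, 2].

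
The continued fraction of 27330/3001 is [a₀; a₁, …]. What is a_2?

27330 = 9·3001 + 321   →  a_0 = 9
3001 = 9·321 + 112   →  a_1 = 9
321 = 2·112 + 97   →  a_2 = 2

2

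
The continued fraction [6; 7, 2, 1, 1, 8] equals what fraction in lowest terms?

Using pₖ = aₖpₖ₋₁ + pₖ₋₂ and qₖ = aₖqₖ₋₁ + qₖ₋₂:
  k=0: a=6, p=6, q=1
  k=1: a=7, p=43, q=7
  k=2: a=2, p=92, q=15
  k=3: a=1, p=135, q=22
  k=4: a=1, p=227, q=37
  k=5: a=8, p=1951, q=318

1951/318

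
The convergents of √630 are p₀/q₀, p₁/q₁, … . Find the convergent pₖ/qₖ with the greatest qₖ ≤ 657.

√630 = [25; 10, 50, …] (period length 2).
Convergents:
  p_0/q_0 = 25/1
  p_1/q_1 = 251/10
  p_2/q_2 = 12575/501
  p_3/q_3 = 126001/5020
q_2 = 501 ≤ 657 < 5020 = q_3, so the answer is 12575/501.

12575/501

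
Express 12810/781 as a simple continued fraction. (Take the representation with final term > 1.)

12810 = 16*781 + 314
781 = 2*314 + 153
314 = 2*153 + 8
153 = 19*8 + 1
8 = 8*1 + 0  (stop)
So 12810/781 = [16; 2, 2, 19, 8].

[16; 2, 2, 19, 8]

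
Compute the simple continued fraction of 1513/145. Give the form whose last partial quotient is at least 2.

[10; 2, 3, 3, 6]

1513 = 10·145 + 63
145 = 2·63 + 19
63 = 3·19 + 6
19 = 3·6 + 1
6 = 6·1 + 0  (stop)
So 1513/145 = [10; 2, 3, 3, 6].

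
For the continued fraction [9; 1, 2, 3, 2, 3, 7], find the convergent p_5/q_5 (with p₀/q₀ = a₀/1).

766/79

Using pₖ = aₖpₖ₋₁ + pₖ₋₂, qₖ = aₖqₖ₋₁ + qₖ₋₂ (with p₋₁=1, p₋₂=0, q₋₁=0, q₋₂=1):
  k=0: a=9, p=9, q=1
  k=1: a=1, p=10, q=1
  k=2: a=2, p=29, q=3
  k=3: a=3, p=97, q=10
  k=4: a=2, p=223, q=23
  k=5: a=3, p=766, q=79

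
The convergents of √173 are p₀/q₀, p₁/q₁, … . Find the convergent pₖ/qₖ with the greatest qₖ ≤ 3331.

29239/2223

√173 = [13; 6, 1, 1, 6, 26, …] (period length 5).
Convergents:
  p_0/q_0 = 13/1
  p_1/q_1 = 79/6
  p_2/q_2 = 92/7
  p_3/q_3 = 171/13
  p_4/q_4 = 1118/85
  p_5/q_5 = 29239/2223
  p_6/q_6 = 176552/13423
q_5 = 2223 ≤ 3331 < 13423 = q_6, so the answer is 29239/2223.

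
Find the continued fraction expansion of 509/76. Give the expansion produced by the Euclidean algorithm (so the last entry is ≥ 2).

509 = 6*76 + 53
76 = 1*53 + 23
53 = 2*23 + 7
23 = 3*7 + 2
7 = 3*2 + 1
2 = 2*1 + 0  (stop)
So 509/76 = [6; 1, 2, 3, 3, 2].

[6; 1, 2, 3, 3, 2]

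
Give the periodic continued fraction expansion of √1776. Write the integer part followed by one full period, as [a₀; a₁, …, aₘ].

[42; 7, 84]

a₀ = ⌊√1776⌋ = 42.
With m₀=0, d₀=1 and mₖ₊₁ = dₖaₖ − mₖ, dₖ₊₁ = (n − mₖ₊₁²)/dₖ, aₖ₊₁ = ⌊(a₀+mₖ₊₁)/dₖ₊₁⌋:
  k=1: m=42, d=12, a=7
  k=2: m=42, d=1, a=84
d=1 and a=2a₀=84 at k=2, so the next step gives (m, d) = (42, 12) again — its k=1 value — and the period has length 2.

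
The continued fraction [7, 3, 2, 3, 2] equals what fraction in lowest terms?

Using pₖ = aₖpₖ₋₁ + pₖ₋₂ and qₖ = aₖqₖ₋₁ + qₖ₋₂:
  k=0: a=7, p=7, q=1
  k=1: a=3, p=22, q=3
  k=2: a=2, p=51, q=7
  k=3: a=3, p=175, q=24
  k=4: a=2, p=401, q=55

401/55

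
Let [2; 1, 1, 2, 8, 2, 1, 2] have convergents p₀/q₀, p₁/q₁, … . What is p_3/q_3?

Using pₖ = aₖpₖ₋₁ + pₖ₋₂, qₖ = aₖqₖ₋₁ + qₖ₋₂ (with p₋₁=1, p₋₂=0, q₋₁=0, q₋₂=1):
  k=0: a=2, p=2, q=1
  k=1: a=1, p=3, q=1
  k=2: a=1, p=5, q=2
  k=3: a=2, p=13, q=5

13/5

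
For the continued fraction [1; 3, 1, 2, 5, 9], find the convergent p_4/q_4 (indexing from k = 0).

Using pₖ = aₖpₖ₋₁ + pₖ₋₂, qₖ = aₖqₖ₋₁ + qₖ₋₂ (with p₋₁=1, p₋₂=0, q₋₁=0, q₋₂=1):
  k=0: a=1, p=1, q=1
  k=1: a=3, p=4, q=3
  k=2: a=1, p=5, q=4
  k=3: a=2, p=14, q=11
  k=4: a=5, p=75, q=59

75/59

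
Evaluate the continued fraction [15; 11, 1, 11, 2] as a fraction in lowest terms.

4495/298

Using pₖ = aₖpₖ₋₁ + pₖ₋₂ and qₖ = aₖqₖ₋₁ + qₖ₋₂:
  k=0: a=15, p=15, q=1
  k=1: a=11, p=166, q=11
  k=2: a=1, p=181, q=12
  k=3: a=11, p=2157, q=143
  k=4: a=2, p=4495, q=298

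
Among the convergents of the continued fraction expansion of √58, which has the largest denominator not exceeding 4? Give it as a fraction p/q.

√58 = [7; 1, 1, 1, 1, 1, 1, 14, …] (period length 7).
Convergents:
  p_0/q_0 = 7/1
  p_1/q_1 = 8/1
  p_2/q_2 = 15/2
  p_3/q_3 = 23/3
  p_4/q_4 = 38/5
q_3 = 3 ≤ 4 < 5 = q_4, so the answer is 23/3.

23/3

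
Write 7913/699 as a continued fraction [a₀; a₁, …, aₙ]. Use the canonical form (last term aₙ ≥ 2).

7913 = 11·699 + 224
699 = 3·224 + 27
224 = 8·27 + 8
27 = 3·8 + 3
8 = 2·3 + 2
3 = 1·2 + 1
2 = 2·1 + 0  (stop)
So 7913/699 = [11; 3, 8, 3, 2, 1, 2].

[11; 3, 8, 3, 2, 1, 2]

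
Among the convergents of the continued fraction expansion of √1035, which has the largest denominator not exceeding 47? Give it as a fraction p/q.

√1035 = [32; 5, 1, 5, 64, …] (period length 4).
Convergents:
  p_0/q_0 = 32/1
  p_1/q_1 = 161/5
  p_2/q_2 = 193/6
  p_3/q_3 = 1126/35
  p_4/q_4 = 72257/2246
q_3 = 35 ≤ 47 < 2246 = q_4, so the answer is 1126/35.

1126/35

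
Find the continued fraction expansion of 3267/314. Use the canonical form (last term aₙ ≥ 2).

[10; 2, 2, 8, 1, 1, 3]

3267 = 10·314 + 127
314 = 2·127 + 60
127 = 2·60 + 7
60 = 8·7 + 4
7 = 1·4 + 3
4 = 1·3 + 1
3 = 3·1 + 0  (stop)
So 3267/314 = [10; 2, 2, 8, 1, 1, 3].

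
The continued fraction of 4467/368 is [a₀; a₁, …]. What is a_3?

4467 = 12·368 + 51   →  a_0 = 12
368 = 7·51 + 11   →  a_1 = 7
51 = 4·11 + 7   →  a_2 = 4
11 = 1·7 + 4   →  a_3 = 1

1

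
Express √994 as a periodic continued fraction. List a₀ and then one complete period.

[31; 1, 1, 8, 1, 1, 62]

a₀ = ⌊√994⌋ = 31.
With m₀=0, d₀=1 and mₖ₊₁ = dₖaₖ − mₖ, dₖ₊₁ = (n − mₖ₊₁²)/dₖ, aₖ₊₁ = ⌊(a₀+mₖ₊₁)/dₖ₊₁⌋:
  k=1: m=31, d=33, a=1
  k=2: m=2, d=30, a=1
  k=3: m=28, d=7, a=8
  k=4: m=28, d=30, a=1
  k=5: m=2, d=33, a=1
  k=6: m=31, d=1, a=62
d=1 and a=2a₀=62 at k=6, so the next step gives (m, d) = (31, 33) again — its k=1 value — and the period has length 6.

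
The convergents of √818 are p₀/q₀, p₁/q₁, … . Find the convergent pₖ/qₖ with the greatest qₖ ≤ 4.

√818 = [28; 1, 1, 1, 1, 56, …] (period length 5).
Convergents:
  p_0/q_0 = 28/1
  p_1/q_1 = 29/1
  p_2/q_2 = 57/2
  p_3/q_3 = 86/3
  p_4/q_4 = 143/5
q_3 = 3 ≤ 4 < 5 = q_4, so the answer is 86/3.

86/3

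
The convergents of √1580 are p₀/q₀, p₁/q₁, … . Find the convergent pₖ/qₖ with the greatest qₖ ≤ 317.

12521/315

√1580 = [39; 1, 2, 1, 78, …] (period length 4).
Convergents:
  p_0/q_0 = 39/1
  p_1/q_1 = 40/1
  p_2/q_2 = 119/3
  p_3/q_3 = 159/4
  p_4/q_4 = 12521/315
  p_5/q_5 = 12680/319
q_4 = 315 ≤ 317 < 319 = q_5, so the answer is 12521/315.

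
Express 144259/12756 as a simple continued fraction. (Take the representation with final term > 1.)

[11; 3, 4, 3, 1, 17, 13]

144259 = 11*12756 + 3943
12756 = 3*3943 + 927
3943 = 4*927 + 235
927 = 3*235 + 222
235 = 1*222 + 13
222 = 17*13 + 1
13 = 13*1 + 0  (stop)
So 144259/12756 = [11; 3, 4, 3, 1, 17, 13].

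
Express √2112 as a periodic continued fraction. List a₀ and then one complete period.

[45; 1, 21, 1, 90]

a₀ = ⌊√2112⌋ = 45.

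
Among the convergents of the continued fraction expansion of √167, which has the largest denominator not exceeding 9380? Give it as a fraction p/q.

56447/4368

√167 = [12; 1, 11, 1, 24, …] (period length 4).
Convergents:
  p_0/q_0 = 12/1
  p_1/q_1 = 13/1
  p_2/q_2 = 155/12
  p_3/q_3 = 168/13
  p_4/q_4 = 4187/324
  p_5/q_5 = 4355/337
  p_6/q_6 = 52092/4031
  p_7/q_7 = 56447/4368
  p_8/q_8 = 1406820/108863
q_7 = 4368 ≤ 9380 < 108863 = q_8, so the answer is 56447/4368.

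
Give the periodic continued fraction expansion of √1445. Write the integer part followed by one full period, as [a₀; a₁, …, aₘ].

a₀ = ⌊√1445⌋ = 38.
With m₀=0, d₀=1 and mₖ₊₁ = dₖaₖ − mₖ, dₖ₊₁ = (n − mₖ₊₁²)/dₖ, aₖ₊₁ = ⌊(a₀+mₖ₊₁)/dₖ₊₁⌋:
  k=1: m=38, d=1, a=76
d=1 and a=2a₀=76 at k=1, so the next step gives (m, d) = (38, 1) again — its k=1 value — and the period has length 1.

[38; 76]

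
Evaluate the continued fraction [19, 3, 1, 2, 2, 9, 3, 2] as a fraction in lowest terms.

34049/1767

Using pₖ = aₖpₖ₋₁ + pₖ₋₂ and qₖ = aₖqₖ₋₁ + qₖ₋₂:
  k=0: a=19, p=19, q=1
  k=1: a=3, p=58, q=3
  k=2: a=1, p=77, q=4
  k=3: a=2, p=212, q=11
  k=4: a=2, p=501, q=26
  k=5: a=9, p=4721, q=245
  k=6: a=3, p=14664, q=761
  k=7: a=2, p=34049, q=1767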